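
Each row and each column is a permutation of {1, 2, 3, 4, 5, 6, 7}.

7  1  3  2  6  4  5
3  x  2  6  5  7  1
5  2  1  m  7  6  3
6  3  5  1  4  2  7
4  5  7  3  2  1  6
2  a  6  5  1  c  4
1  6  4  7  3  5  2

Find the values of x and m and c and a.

Cell (3,4): row 3 already has {1, 2, 3, 5, 6, 7} → 4.
At (row 2, col 2): row 2 already has {1, 2, 3, 5, 6, 7}, so the value is 4.
For row 6, column 6: column 6 already has {1, 2, 4, 5, 6, 7}; that leaves 3.
At (row 6, col 2): row 6 already has {1, 2, 3, 4, 5, 6}, so the value is 7.

x = 4, m = 4, c = 3, a = 7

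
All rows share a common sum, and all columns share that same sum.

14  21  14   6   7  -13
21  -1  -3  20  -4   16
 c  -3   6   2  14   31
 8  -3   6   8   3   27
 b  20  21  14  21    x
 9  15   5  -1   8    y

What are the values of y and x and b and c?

Rows 1 and 2 both sum to 49, so that's the common total.
Row 6: 9 + 15 + 5 − 1 + 8 = 36, so its missing entry is 49 − 36 = 13.
Column 6: -13 + 16 + 31 + 27 + 13 = 74, so its missing entry is 49 − 74 = -25.
Row 5: 20 + 21 + 14 + 21 − 25 = 51, so its missing entry is 49 − 51 = -2.
Row 3: -3 + 6 + 2 + 14 + 31 = 50, so its missing entry is 49 − 50 = -1.

y = 13, x = -25, b = -2, c = -1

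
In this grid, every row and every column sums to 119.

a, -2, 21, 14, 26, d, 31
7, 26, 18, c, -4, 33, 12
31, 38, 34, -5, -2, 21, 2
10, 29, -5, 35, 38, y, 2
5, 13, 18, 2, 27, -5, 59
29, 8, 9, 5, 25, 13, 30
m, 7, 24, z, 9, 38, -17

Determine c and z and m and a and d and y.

c = 27, z = 41, m = 17, a = 20, d = 9, y = 10

Row 2 has 7 + 26 + 18 − 4 + 33 + 12 = 92; the blank must be 119 − 92 = 27.
Column 4 has 14 + 27 − 5 + 35 + 2 + 5 = 78; the blank must be 119 − 78 = 41.
Row 7 has 7 + 24 + 41 + 9 + 38 − 17 = 102; the blank must be 119 − 102 = 17.
Column 1 has 7 + 31 + 10 + 5 + 29 + 17 = 99; the blank must be 119 − 99 = 20.
Row 1 has 20 − 2 + 21 + 14 + 26 + 31 = 110; the blank must be 119 − 110 = 9.
Row 4 has 10 + 29 − 5 + 35 + 38 + 2 = 109; the blank must be 119 − 109 = 10.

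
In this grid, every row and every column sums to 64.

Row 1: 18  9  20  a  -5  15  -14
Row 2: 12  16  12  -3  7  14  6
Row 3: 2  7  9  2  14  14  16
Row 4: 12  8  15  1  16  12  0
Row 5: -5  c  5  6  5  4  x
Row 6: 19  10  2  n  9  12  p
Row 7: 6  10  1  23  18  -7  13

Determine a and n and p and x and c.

a = 21, n = 14, p = -2, x = 45, c = 4

Row 1: 18 + 9 + 20 − 5 + 15 − 14 = 43, so its missing entry is 64 − 43 = 21.
Column 4: 21 − 3 + 2 + 1 + 6 + 23 = 50, so its missing entry is 64 − 50 = 14.
Row 6: 19 + 10 + 2 + 14 + 9 + 12 = 66, so its missing entry is 64 − 66 = -2.
Column 7: -14 + 6 + 16 + 0 − 2 + 13 = 19, so its missing entry is 64 − 19 = 45.
Row 5: -5 + 5 + 6 + 5 + 4 + 45 = 60, so its missing entry is 64 − 60 = 4.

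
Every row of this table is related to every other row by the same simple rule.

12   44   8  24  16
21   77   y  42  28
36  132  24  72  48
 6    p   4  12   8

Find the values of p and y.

Each row is a constant multiple of every other row — this is a multiplication table with the headers hidden.
Row 4 is 6/12 = 1/2 times row 1, so its entry in column 2 is 44 × 1/2 = 22.
Row 2 is 21/12 = 7/4 times row 1, so its entry in column 3 is 8 × 7/4 = 14.

p = 22, y = 14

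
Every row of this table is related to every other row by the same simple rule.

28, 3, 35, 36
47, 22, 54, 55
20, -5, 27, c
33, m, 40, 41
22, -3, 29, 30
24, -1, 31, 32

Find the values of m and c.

m = 8, c = 28

The difference between any two rows is the same in every column — this is an addition table with the headers hidden.
Row 4 minus row 1 is 33 − 28 = 5, so its entry in column 2 is 3 + 5 = 8.
Row 3 minus row 1 is 20 − 28 = -8, so its entry in column 4 is 36 + (-8) = 28.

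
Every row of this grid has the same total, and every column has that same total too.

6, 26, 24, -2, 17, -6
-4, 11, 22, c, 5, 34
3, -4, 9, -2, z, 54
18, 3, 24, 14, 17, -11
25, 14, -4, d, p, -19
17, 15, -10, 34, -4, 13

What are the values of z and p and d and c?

Rows 1 and 4 both sum to 65, so that's the common total.
Row 3: 3 − 4 + 9 − 2 + 54 = 60, so its missing entry is 65 − 60 = 5.
Column 5: 17 + 5 + 5 + 17 − 4 = 40, so its missing entry is 65 − 40 = 25.
Row 2: -4 + 11 + 22 + 5 + 34 = 68, so its missing entry is 65 − 68 = -3.
Row 5: 25 + 14 − 4 + 25 − 19 = 41, so its missing entry is 65 − 41 = 24.

z = 5, p = 25, d = 24, c = -3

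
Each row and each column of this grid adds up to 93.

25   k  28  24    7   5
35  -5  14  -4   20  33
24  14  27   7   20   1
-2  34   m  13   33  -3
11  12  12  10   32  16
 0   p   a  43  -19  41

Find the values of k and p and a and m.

k = 4, p = 34, a = -6, m = 18

Row 1 has 25 + 28 + 24 + 7 + 5 = 89; the blank must be 93 − 89 = 4.
Row 4 has -2 + 34 + 13 + 33 − 3 = 75; the blank must be 93 − 75 = 18.
Column 2 has 4 − 5 + 14 + 34 + 12 = 59; the blank must be 93 − 59 = 34.
Row 6 has 0 + 34 + 43 − 19 + 41 = 99; the blank must be 93 − 99 = -6.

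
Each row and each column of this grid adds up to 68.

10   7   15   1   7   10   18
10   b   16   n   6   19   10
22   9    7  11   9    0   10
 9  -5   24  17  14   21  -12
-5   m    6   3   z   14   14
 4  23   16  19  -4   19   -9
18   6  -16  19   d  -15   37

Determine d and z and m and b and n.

The known cells in row 7 total 49, leaving 68 − 49 = 19 for the blank.
The known cells in column 5 total 51, leaving 68 − 51 = 17 for the blank.
The known cells in row 5 total 49, leaving 68 − 49 = 19 for the blank.
The known cells in column 2 total 59, leaving 68 − 59 = 9 for the blank.
The known cells in row 2 total 70, leaving 68 − 70 = -2 for the blank.

d = 19, z = 17, m = 19, b = 9, n = -2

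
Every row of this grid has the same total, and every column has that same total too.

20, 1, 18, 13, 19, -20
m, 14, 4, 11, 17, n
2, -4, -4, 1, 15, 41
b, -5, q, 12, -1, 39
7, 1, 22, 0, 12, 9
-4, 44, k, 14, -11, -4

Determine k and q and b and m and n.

k = 12, q = -1, b = 7, m = 19, n = -14

Rows 1 and 3 both sum to 51, so that's the common total.
Column 6 has -20 + 41 + 39 + 9 − 4 = 65; the blank must be 51 − 65 = -14.
Row 2 has 14 + 4 + 11 + 17 − 14 = 32; the blank must be 51 − 32 = 19.
Column 1 has 20 + 19 + 2 + 7 − 4 = 44; the blank must be 51 − 44 = 7.
Row 4 has 7 − 5 + 12 − 1 + 39 = 52; the blank must be 51 − 52 = -1.
Row 6 has -4 + 44 + 14 − 11 − 4 = 39; the blank must be 51 − 39 = 12.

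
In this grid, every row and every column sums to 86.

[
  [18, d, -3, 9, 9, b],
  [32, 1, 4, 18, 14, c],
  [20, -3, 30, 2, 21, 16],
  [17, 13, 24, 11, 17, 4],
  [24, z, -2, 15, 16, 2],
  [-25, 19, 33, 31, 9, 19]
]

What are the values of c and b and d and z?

Row 5: 24 − 2 + 15 + 16 + 2 = 55, so its missing entry is 86 − 55 = 31.
Column 2: 1 − 3 + 13 + 31 + 19 = 61, so its missing entry is 86 − 61 = 25.
Row 1: 18 + 25 − 3 + 9 + 9 = 58, so its missing entry is 86 − 58 = 28.
Row 2: 32 + 1 + 4 + 18 + 14 = 69, so its missing entry is 86 − 69 = 17.

c = 17, b = 28, d = 25, z = 31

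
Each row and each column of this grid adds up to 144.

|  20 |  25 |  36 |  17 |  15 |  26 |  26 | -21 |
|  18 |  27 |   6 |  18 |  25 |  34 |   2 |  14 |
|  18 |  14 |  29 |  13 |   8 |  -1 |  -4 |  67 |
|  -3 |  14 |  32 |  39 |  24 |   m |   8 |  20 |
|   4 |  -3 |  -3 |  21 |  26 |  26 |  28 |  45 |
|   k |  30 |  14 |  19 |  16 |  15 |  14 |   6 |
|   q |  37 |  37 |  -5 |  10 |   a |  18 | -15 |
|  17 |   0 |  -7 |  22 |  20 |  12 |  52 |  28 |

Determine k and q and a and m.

k = 30, q = 40, a = 22, m = 10

The known cells in row 6 total 114, leaving 144 − 114 = 30 for the blank.
The known cells in row 4 total 134, leaving 144 − 134 = 10 for the blank.
The known cells in column 6 total 122, leaving 144 − 122 = 22 for the blank.
The known cells in row 7 total 104, leaving 144 − 104 = 40 for the blank.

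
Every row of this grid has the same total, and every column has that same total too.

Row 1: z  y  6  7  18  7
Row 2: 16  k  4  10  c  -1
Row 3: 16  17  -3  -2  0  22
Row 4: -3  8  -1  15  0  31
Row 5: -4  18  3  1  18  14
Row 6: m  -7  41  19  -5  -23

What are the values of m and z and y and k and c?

Rows 3 and 4 both sum to 50, so that's the common total.
Column 5 has 18 + 0 + 0 + 18 − 5 = 31; the blank must be 50 − 31 = 19.
Row 2 has 16 + 4 + 10 + 19 − 1 = 48; the blank must be 50 − 48 = 2.
Column 2 has 2 + 17 + 8 + 18 − 7 = 38; the blank must be 50 − 38 = 12.
Row 1 has 12 + 6 + 7 + 18 + 7 = 50; the blank must be 50 − 50 = 0.
Row 6 has -7 + 41 + 19 − 5 − 23 = 25; the blank must be 50 − 25 = 25.

m = 25, z = 0, y = 12, k = 2, c = 19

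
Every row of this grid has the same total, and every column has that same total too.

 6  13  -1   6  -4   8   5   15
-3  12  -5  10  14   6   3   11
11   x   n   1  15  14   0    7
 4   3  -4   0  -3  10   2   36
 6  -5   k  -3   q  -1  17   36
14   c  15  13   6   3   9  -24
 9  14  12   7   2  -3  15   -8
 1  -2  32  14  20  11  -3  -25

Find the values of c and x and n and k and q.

c = 12, x = 1, n = -1, k = 0, q = -2

Rows 1 and 2 both sum to 48, so that's the common total.
Column 5 has -4 + 14 + 15 − 3 + 6 + 2 + 20 = 50; the blank must be 48 − 50 = -2.
Row 6 has 14 + 15 + 13 + 6 + 3 + 9 − 24 = 36; the blank must be 48 − 36 = 12.
Column 2 has 13 + 12 + 3 − 5 + 12 + 14 − 2 = 47; the blank must be 48 − 47 = 1.
Row 5 has 6 − 5 − 3 − 2 − 1 + 17 + 36 = 48; the blank must be 48 − 48 = 0.
Row 3 has 11 + 1 + 1 + 15 + 14 + 0 + 7 = 49; the blank must be 48 − 49 = -1.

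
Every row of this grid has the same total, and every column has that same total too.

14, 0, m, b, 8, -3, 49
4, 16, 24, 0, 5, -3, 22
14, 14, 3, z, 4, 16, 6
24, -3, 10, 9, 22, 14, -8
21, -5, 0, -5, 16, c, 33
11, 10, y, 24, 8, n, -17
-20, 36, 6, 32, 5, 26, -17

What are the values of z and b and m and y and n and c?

Rows 2 and 4 both sum to 68, so that's the common total.
The known cells in row 3 total 57, leaving 68 − 57 = 11 for the blank.
The known cells in column 4 total 71, leaving 68 − 71 = -3 for the blank.
The known cells in row 1 total 65, leaving 68 − 65 = 3 for the blank.
The known cells in row 5 total 60, leaving 68 − 60 = 8 for the blank.
The known cells in column 6 total 58, leaving 68 − 58 = 10 for the blank.
The known cells in row 6 total 46, leaving 68 − 46 = 22 for the blank.

z = 11, b = -3, m = 3, y = 22, n = 10, c = 8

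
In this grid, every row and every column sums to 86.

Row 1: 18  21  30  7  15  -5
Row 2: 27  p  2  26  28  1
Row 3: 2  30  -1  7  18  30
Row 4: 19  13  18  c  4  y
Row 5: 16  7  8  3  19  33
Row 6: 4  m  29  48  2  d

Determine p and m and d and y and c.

The known cells in row 2 total 84, leaving 86 − 84 = 2 for the blank.
The known cells in column 2 total 73, leaving 86 − 73 = 13 for the blank.
The known cells in row 6 total 96, leaving 86 − 96 = -10 for the blank.
The known cells in column 4 total 91, leaving 86 − 91 = -5 for the blank.
The known cells in row 4 total 49, leaving 86 − 49 = 37 for the blank.

p = 2, m = 13, d = -10, y = 37, c = -5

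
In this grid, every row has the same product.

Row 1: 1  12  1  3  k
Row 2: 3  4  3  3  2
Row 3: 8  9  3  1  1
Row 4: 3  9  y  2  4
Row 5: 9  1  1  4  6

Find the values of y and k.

y = 1, k = 6

Rows 2 and 3 each multiply to 216, so every row has product 216.
Row 4: 3×9×2×4 = 216, so the missing entry is 216 ÷ 216 = 1.
Row 1: 1×12×1×3 = 36, so the missing entry is 216 ÷ 36 = 6.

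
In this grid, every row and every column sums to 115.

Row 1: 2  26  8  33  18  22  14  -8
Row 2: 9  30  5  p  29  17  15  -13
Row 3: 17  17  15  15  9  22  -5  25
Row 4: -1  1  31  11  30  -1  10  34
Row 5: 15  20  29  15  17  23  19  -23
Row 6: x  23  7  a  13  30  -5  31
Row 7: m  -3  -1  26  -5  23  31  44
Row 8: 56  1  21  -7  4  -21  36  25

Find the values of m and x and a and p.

Row 2: 9 + 30 + 5 + 29 + 17 + 15 − 13 = 92, so its missing entry is 115 − 92 = 23.
Column 4: 33 + 23 + 15 + 11 + 15 + 26 − 7 = 116, so its missing entry is 115 − 116 = -1.
Row 6: 23 + 7 − 1 + 13 + 30 − 5 + 31 = 98, so its missing entry is 115 − 98 = 17.
Row 7: -3 − 1 + 26 − 5 + 23 + 31 + 44 = 115, so its missing entry is 115 − 115 = 0.

m = 0, x = 17, a = -1, p = 23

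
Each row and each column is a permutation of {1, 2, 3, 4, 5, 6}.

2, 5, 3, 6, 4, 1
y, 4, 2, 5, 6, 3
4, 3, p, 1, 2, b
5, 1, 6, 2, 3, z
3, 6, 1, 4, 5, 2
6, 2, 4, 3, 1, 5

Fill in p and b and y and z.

For row 2, column 1: row 2 already has {2, 3, 4, 5, 6}; that leaves 1.
Cell (4,6): row 4 already has {1, 2, 3, 5, 6} → 4.
Cell (3,6): column 6 already has {1, 2, 3, 4, 5} → 6.
For row 3, column 3: row 3 already has {1, 2, 3, 4, 6}; that leaves 5.

p = 5, b = 6, y = 1, z = 4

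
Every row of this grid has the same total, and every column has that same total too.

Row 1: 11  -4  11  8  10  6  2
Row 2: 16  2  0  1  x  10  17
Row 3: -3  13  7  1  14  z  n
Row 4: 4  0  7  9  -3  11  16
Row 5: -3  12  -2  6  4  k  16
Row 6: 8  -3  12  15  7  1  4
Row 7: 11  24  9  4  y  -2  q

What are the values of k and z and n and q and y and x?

Rows 1 and 4 both sum to 44, so that's the common total.
Row 2: 16 + 2 + 0 + 1 + 10 + 17 = 46, so its missing entry is 44 − 46 = -2.
Column 5: 10 − 2 + 14 − 3 + 4 + 7 = 30, so its missing entry is 44 − 30 = 14.
Row 5: -3 + 12 − 2 + 6 + 4 + 16 = 33, so its missing entry is 44 − 33 = 11.
Row 7: 11 + 24 + 9 + 4 + 14 − 2 = 60, so its missing entry is 44 − 60 = -16.
Column 7: 2 + 17 + 16 + 16 + 4 − 16 = 39, so its missing entry is 44 − 39 = 5.
Row 3: -3 + 13 + 7 + 1 + 14 + 5 = 37, so its missing entry is 44 − 37 = 7.

k = 11, z = 7, n = 5, q = -16, y = 14, x = -2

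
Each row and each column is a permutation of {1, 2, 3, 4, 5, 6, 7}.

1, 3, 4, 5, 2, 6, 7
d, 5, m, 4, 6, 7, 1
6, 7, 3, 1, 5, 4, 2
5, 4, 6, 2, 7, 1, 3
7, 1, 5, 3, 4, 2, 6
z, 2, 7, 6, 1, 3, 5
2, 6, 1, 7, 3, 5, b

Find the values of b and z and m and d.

b = 4, z = 4, m = 2, d = 3

At (row 2, col 3): column 3 already has {1, 3, 4, 5, 6, 7}, so the value is 2.
Cell (2,1): row 2 already has {1, 2, 4, 5, 6, 7} → 3.
At (row 6, col 1): row 6 already has {1, 2, 3, 5, 6, 7}, so the value is 4.
For row 7, column 7: row 7 already has {1, 2, 3, 5, 6, 7}; that leaves 4.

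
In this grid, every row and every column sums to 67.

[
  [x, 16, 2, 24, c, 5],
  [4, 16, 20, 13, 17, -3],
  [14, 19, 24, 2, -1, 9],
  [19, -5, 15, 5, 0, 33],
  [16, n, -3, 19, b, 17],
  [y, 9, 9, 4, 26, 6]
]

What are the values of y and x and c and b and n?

Row 6: 9 + 9 + 4 + 26 + 6 = 54, so its missing entry is 67 − 54 = 13.
Column 1: 4 + 14 + 19 + 16 + 13 = 66, so its missing entry is 67 − 66 = 1.
Row 1: 1 + 16 + 2 + 24 + 5 = 48, so its missing entry is 67 − 48 = 19.
Column 5: 19 + 17 − 1 + 0 + 26 = 61, so its missing entry is 67 − 61 = 6.
Row 5: 16 − 3 + 19 + 6 + 17 = 55, so its missing entry is 67 − 55 = 12.

y = 13, x = 1, c = 19, b = 6, n = 12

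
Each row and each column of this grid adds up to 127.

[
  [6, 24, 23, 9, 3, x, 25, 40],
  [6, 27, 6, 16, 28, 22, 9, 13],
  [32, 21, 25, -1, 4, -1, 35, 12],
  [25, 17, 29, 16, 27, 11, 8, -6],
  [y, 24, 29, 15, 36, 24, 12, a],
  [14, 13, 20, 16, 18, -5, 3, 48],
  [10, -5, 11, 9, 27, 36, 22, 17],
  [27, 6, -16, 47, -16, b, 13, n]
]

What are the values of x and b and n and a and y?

x = -3, b = 43, n = 23, a = -20, y = 7

Column 1: 6 + 6 + 32 + 25 + 14 + 10 + 27 = 120, so its missing entry is 127 − 120 = 7.
Row 1: 6 + 24 + 23 + 9 + 3 + 25 + 40 = 130, so its missing entry is 127 − 130 = -3.
Column 6: -3 + 22 − 1 + 11 + 24 − 5 + 36 = 84, so its missing entry is 127 − 84 = 43.
Row 8: 27 + 6 − 16 + 47 − 16 + 43 + 13 = 104, so its missing entry is 127 − 104 = 23.
Row 5: 7 + 24 + 29 + 15 + 36 + 24 + 12 = 147, so its missing entry is 127 − 147 = -20.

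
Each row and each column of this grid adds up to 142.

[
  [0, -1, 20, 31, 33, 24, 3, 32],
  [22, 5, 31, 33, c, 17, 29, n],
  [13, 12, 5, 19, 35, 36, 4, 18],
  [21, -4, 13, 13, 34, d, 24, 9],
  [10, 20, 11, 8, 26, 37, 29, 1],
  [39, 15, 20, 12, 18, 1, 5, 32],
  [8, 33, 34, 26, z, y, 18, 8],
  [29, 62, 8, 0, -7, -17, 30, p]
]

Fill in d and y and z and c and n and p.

d = 32, y = 12, z = 3, c = 0, n = 5, p = 37

Row 8: 29 + 62 + 8 + 0 − 7 − 17 + 30 = 105, so its missing entry is 142 − 105 = 37.
Column 8: 32 + 18 + 9 + 1 + 32 + 8 + 37 = 137, so its missing entry is 142 − 137 = 5.
Row 2: 22 + 5 + 31 + 33 + 17 + 29 + 5 = 142, so its missing entry is 142 − 142 = 0.
Column 5: 33 + 0 + 35 + 34 + 26 + 18 − 7 = 139, so its missing entry is 142 − 139 = 3.
Row 7: 8 + 33 + 34 + 26 + 3 + 18 + 8 = 130, so its missing entry is 142 − 130 = 12.
Row 4: 21 − 4 + 13 + 13 + 34 + 24 + 9 = 110, so its missing entry is 142 − 110 = 32.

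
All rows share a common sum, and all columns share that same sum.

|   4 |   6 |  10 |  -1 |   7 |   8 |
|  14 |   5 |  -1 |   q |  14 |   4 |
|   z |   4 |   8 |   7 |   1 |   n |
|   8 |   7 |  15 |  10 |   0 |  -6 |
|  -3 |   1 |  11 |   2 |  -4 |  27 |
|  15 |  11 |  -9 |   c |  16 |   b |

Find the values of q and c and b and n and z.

q = -2, c = 18, b = -17, n = 18, z = -4

Rows 1 and 4 both sum to 34, so that's the common total.
Column 1: 4 + 14 + 8 − 3 + 15 = 38, so its missing entry is 34 − 38 = -4.
Row 3: -4 + 4 + 8 + 7 + 1 = 16, so its missing entry is 34 − 16 = 18.
Column 6: 8 + 4 + 18 − 6 + 27 = 51, so its missing entry is 34 − 51 = -17.
Row 6: 15 + 11 − 9 + 16 − 17 = 16, so its missing entry is 34 − 16 = 18.
Row 2: 14 + 5 − 1 + 14 + 4 = 36, so its missing entry is 34 − 36 = -2.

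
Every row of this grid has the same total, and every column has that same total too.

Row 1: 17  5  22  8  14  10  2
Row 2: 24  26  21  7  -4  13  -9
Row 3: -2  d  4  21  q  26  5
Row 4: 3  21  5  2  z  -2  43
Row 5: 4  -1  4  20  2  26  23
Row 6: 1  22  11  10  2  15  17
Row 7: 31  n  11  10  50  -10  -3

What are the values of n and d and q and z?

Rows 1 and 2 both sum to 78, so that's the common total.
Row 7: 31 + 11 + 10 + 50 − 10 − 3 = 89, so its missing entry is 78 − 89 = -11.
Column 2: 5 + 26 + 21 − 1 + 22 − 11 = 62, so its missing entry is 78 − 62 = 16.
Row 3: -2 + 16 + 4 + 21 + 26 + 5 = 70, so its missing entry is 78 − 70 = 8.
Row 4: 3 + 21 + 5 + 2 − 2 + 43 = 72, so its missing entry is 78 − 72 = 6.

n = -11, d = 16, q = 8, z = 6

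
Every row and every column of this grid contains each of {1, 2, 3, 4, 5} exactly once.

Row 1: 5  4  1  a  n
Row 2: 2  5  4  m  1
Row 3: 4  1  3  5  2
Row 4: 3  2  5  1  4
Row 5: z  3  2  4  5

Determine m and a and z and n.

m = 3, a = 2, z = 1, n = 3

For row 2, column 4: row 2 already has {1, 2, 4, 5}; that leaves 3.
At (row 5, col 1): row 5 already has {2, 3, 4, 5}, so the value is 1.
Cell (1,5): column 5 already has {1, 2, 4, 5} → 3.
At (row 1, col 4): row 1 already has {1, 3, 4, 5}, so the value is 2.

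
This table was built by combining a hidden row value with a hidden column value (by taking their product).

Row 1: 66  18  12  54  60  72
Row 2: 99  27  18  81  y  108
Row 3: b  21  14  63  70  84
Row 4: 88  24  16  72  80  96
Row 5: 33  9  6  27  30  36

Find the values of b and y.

Each row is a constant multiple of every other row — this is a multiplication table with the headers hidden.
Row 3 is 63/54 = 7/6 times row 1, so its entry in column 1 is 66 × 7/6 = 77.
Row 2 is 81/54 = 3/2 times row 1, so its entry in column 5 is 60 × 3/2 = 90.

b = 77, y = 90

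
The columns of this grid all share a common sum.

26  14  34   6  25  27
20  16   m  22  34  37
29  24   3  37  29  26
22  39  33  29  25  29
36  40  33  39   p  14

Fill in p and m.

p = 20, m = 30

Column 1 sums to 133 and so does column 6; that's the common total.
In column 5 the known cells total 113, leaving 133 − 113 = 20.
In column 3 the known cells total 103, leaving 133 − 103 = 30.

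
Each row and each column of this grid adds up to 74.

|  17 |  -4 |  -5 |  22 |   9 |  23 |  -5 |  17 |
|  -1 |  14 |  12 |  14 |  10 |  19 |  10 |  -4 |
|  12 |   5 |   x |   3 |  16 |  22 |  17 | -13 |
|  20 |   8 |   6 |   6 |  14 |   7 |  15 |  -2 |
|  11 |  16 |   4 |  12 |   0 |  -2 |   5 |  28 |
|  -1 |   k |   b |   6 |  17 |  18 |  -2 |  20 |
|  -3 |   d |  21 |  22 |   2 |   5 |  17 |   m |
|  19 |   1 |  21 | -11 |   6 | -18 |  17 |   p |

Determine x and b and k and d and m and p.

Row 8: 19 + 1 + 21 − 11 + 6 − 18 + 17 = 35, so its missing entry is 74 − 35 = 39.
Column 8: 17 − 4 − 13 − 2 + 28 + 20 + 39 = 85, so its missing entry is 74 − 85 = -11.
Row 7: -3 + 21 + 22 + 2 + 5 + 17 − 11 = 53, so its missing entry is 74 − 53 = 21.
Column 2: -4 + 14 + 5 + 8 + 16 + 21 + 1 = 61, so its missing entry is 74 − 61 = 13.
Row 3: 12 + 5 + 3 + 16 + 22 + 17 − 13 = 62, so its missing entry is 74 − 62 = 12.
Row 6: -1 + 13 + 6 + 17 + 18 − 2 + 20 = 71, so its missing entry is 74 − 71 = 3.

x = 12, b = 3, k = 13, d = 21, m = -11, p = 39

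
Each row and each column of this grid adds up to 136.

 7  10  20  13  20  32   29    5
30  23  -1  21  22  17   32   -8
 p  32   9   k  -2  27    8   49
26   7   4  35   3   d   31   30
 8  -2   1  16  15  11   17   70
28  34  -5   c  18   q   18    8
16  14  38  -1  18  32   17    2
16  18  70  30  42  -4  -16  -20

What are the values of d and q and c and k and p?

d = 0, q = 21, c = 14, k = 8, p = 5

The known cells in column 1 total 131, leaving 136 − 131 = 5 for the blank.
The known cells in row 3 total 128, leaving 136 − 128 = 8 for the blank.
The known cells in column 4 total 122, leaving 136 − 122 = 14 for the blank.
The known cells in row 6 total 115, leaving 136 − 115 = 21 for the blank.
The known cells in row 4 total 136, leaving 136 − 136 = 0 for the blank.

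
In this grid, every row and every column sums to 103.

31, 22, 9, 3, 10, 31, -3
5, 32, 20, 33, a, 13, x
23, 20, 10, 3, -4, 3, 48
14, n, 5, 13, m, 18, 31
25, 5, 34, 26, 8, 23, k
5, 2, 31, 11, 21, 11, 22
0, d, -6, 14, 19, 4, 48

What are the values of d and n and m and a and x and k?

d = 24, n = -2, m = 24, a = 25, x = -25, k = -18

Row 7: 0 − 6 + 14 + 19 + 4 + 48 = 79, so its missing entry is 103 − 79 = 24.
Column 2: 22 + 32 + 20 + 5 + 2 + 24 = 105, so its missing entry is 103 − 105 = -2.
Row 4: 14 − 2 + 5 + 13 + 18 + 31 = 79, so its missing entry is 103 − 79 = 24.
Row 5: 25 + 5 + 34 + 26 + 8 + 23 = 121, so its missing entry is 103 − 121 = -18.
Column 5: 10 − 4 + 24 + 8 + 21 + 19 = 78, so its missing entry is 103 − 78 = 25.
Row 2: 5 + 32 + 20 + 33 + 25 + 13 = 128, so its missing entry is 103 − 128 = -25.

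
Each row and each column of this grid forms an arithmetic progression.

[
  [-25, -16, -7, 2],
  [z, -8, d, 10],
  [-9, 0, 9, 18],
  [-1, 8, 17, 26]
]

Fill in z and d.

Along each row the entries change by 9 per step; down each column they change by 8.
Row 2: from -8 at column 2, stepping by 9 to column 1 gives -17.
Row 2: from -8 at column 2, stepping by 9 to column 3 gives 1.

z = -17, d = 1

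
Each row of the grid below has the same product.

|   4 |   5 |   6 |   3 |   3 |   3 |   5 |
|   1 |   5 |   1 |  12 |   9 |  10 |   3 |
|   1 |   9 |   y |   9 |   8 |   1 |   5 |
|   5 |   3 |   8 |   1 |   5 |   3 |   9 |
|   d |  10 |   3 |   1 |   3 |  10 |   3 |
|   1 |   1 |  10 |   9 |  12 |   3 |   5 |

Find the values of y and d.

Rows 2 and 4 each multiply to 16200, so every row has product 16200.
Row 3: 1×9×9×8×1×5 = 3240, so the missing entry is 16200 ÷ 3240 = 5.
Row 5: 10×3×1×3×10×3 = 2700, so the missing entry is 16200 ÷ 2700 = 6.

y = 5, d = 6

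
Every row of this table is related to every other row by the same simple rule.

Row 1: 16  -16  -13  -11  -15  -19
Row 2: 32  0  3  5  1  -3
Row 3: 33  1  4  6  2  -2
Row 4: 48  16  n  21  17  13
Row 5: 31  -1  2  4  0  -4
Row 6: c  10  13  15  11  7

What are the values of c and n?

The difference between any two rows is the same in every column — this is an addition table with the headers hidden.
Row 6 minus row 1 is 15 − (-11) = 26, so its entry in column 1 is 16 + 26 = 42.
Row 4 minus row 1 is 21 − (-11) = 32, so its entry in column 3 is -13 + 32 = 19.

c = 42, n = 19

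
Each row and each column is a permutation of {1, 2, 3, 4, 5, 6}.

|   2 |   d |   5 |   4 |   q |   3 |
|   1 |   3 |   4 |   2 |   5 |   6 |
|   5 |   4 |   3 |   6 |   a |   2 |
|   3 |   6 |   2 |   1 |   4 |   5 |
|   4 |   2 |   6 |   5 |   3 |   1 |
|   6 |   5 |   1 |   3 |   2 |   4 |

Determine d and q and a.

For row 1, column 2: column 2 already has {2, 3, 4, 5, 6}; that leaves 1.
At (row 3, col 5): row 3 already has {2, 3, 4, 5, 6}, so the value is 1.
For row 1, column 5: row 1 already has {1, 2, 3, 4, 5}; that leaves 6.

d = 1, q = 6, a = 1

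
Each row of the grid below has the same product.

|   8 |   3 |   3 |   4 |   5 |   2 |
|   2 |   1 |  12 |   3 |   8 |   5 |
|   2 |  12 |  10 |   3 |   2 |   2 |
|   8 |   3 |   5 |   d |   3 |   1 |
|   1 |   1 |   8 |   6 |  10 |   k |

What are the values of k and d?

Rows 1 and 2 each multiply to 2880, so every row has product 2880.
Row 5: 1×1×8×6×10 = 480, so the missing entry is 2880 ÷ 480 = 6.
Row 4: 8×3×5×3×1 = 360, so the missing entry is 2880 ÷ 360 = 8.

k = 6, d = 8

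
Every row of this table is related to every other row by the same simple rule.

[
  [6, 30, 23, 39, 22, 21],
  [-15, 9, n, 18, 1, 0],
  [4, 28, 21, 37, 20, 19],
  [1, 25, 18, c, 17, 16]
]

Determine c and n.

c = 34, n = 2

The difference between any two rows is the same in every column — this is an addition table with the headers hidden.
Row 4 minus row 1 is 17 − 22 = -5, so its entry in column 4 is 39 + (-5) = 34.
Row 2 minus row 1 is 1 − 22 = -21, so its entry in column 3 is 23 + (-21) = 2.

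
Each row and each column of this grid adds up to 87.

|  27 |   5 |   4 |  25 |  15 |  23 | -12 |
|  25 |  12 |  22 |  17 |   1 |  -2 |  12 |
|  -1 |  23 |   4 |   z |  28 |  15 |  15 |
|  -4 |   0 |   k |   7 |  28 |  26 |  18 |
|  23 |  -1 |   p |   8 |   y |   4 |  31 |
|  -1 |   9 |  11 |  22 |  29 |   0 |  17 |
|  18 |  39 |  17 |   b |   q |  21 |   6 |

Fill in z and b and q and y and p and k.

z = 3, b = 5, q = -19, y = 5, p = 17, k = 12

Row 3: -1 + 23 + 4 + 28 + 15 + 15 = 84, so its missing entry is 87 − 84 = 3.
Row 4: -4 + 0 + 7 + 28 + 26 + 18 = 75, so its missing entry is 87 − 75 = 12.
Column 3: 4 + 22 + 4 + 12 + 11 + 17 = 70, so its missing entry is 87 − 70 = 17.
Row 5: 23 − 1 + 17 + 8 + 4 + 31 = 82, so its missing entry is 87 − 82 = 5.
Column 5: 15 + 1 + 28 + 28 + 5 + 29 = 106, so its missing entry is 87 − 106 = -19.
Row 7: 18 + 39 + 17 − 19 + 21 + 6 = 82, so its missing entry is 87 − 82 = 5.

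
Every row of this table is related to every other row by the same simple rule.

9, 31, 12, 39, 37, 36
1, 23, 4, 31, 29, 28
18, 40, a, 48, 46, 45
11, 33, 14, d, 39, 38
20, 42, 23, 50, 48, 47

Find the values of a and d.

a = 21, d = 41

The difference between any two rows is the same in every column — this is an addition table with the headers hidden.
Row 3 minus row 1 is 46 − 37 = 9, so its entry in column 3 is 12 + 9 = 21.
Row 4 minus row 1 is 39 − 37 = 2, so its entry in column 4 is 39 + 2 = 41.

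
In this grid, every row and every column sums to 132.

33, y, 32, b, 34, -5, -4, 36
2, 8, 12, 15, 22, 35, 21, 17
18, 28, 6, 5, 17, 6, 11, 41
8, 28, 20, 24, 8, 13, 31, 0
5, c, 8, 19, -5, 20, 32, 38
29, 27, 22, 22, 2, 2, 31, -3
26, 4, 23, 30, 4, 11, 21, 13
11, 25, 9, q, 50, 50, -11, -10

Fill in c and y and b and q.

c = 15, y = -3, b = 9, q = 8

Row 5 has 5 + 8 + 19 − 5 + 20 + 32 + 38 = 117; the blank must be 132 − 117 = 15.
Column 2 has 8 + 28 + 28 + 15 + 27 + 4 + 25 = 135; the blank must be 132 − 135 = -3.
Row 1 has 33 − 3 + 32 + 34 − 5 − 4 + 36 = 123; the blank must be 132 − 123 = 9.
Row 8 has 11 + 25 + 9 + 50 + 50 − 11 − 10 = 124; the blank must be 132 − 124 = 8.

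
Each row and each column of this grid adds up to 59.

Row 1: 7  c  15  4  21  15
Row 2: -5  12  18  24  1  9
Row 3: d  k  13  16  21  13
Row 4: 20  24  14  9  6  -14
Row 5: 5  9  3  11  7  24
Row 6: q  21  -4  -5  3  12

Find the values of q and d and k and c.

q = 32, d = 0, k = -4, c = -3

The known cells in row 6 total 27, leaving 59 − 27 = 32 for the blank.
The known cells in column 1 total 59, leaving 59 − 59 = 0 for the blank.
The known cells in row 3 total 63, leaving 59 − 63 = -4 for the blank.
The known cells in row 1 total 62, leaving 59 − 62 = -3 for the blank.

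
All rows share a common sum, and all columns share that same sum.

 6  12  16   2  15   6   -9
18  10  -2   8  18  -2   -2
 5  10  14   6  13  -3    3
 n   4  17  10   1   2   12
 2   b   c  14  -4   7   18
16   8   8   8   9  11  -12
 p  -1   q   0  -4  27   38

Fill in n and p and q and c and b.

Rows 1 and 2 both sum to 48, so that's the common total.
The known cells in row 4 total 46, leaving 48 − 46 = 2 for the blank.
The known cells in column 1 total 49, leaving 48 − 49 = -1 for the blank.
The known cells in row 7 total 59, leaving 48 − 59 = -11 for the blank.
The known cells in column 3 total 42, leaving 48 − 42 = 6 for the blank.
The known cells in row 5 total 43, leaving 48 − 43 = 5 for the blank.

n = 2, p = -1, q = -11, c = 6, b = 5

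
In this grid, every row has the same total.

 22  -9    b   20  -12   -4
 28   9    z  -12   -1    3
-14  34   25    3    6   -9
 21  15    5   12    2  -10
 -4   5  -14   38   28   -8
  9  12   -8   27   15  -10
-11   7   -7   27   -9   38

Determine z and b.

Rows 3 and 7 both add up to 45, so every row sums to 45.
Row 2: 28 + 9 − 12 − 1 + 3 = 27, so the missing entry is 45 − 27 = 18.
Row 1: 22 − 9 + 20 − 12 − 4 = 17, so the missing entry is 45 − 17 = 28.

z = 18, b = 28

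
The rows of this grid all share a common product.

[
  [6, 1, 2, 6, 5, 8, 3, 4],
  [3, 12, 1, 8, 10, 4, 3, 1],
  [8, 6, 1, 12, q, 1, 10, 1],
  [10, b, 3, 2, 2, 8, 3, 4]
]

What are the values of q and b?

Rows 1 and 2 each multiply to 34560, so every row has product 34560.
Row 3: 8×6×1×12×1×10×1 = 5760, so the missing entry is 34560 ÷ 5760 = 6.
Row 4: 10×3×2×2×8×3×4 = 11520, so the missing entry is 34560 ÷ 11520 = 3.

q = 6, b = 3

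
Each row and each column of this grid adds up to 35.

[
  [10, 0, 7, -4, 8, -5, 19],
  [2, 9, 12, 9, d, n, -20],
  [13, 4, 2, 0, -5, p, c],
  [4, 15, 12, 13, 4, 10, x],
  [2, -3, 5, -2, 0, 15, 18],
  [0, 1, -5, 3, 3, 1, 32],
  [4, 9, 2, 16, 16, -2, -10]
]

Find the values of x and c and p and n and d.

x = -23, c = 19, p = 2, n = 14, d = 9

Column 5 has 8 − 5 + 4 + 0 + 3 + 16 = 26; the blank must be 35 − 26 = 9.
Row 2 has 2 + 9 + 12 + 9 + 9 − 20 = 21; the blank must be 35 − 21 = 14.
Row 4 has 4 + 15 + 12 + 13 + 4 + 10 = 58; the blank must be 35 − 58 = -23.
Column 7 has 19 − 20 − 23 + 18 + 32 − 10 = 16; the blank must be 35 − 16 = 19.
Row 3 has 13 + 4 + 2 + 0 − 5 + 19 = 33; the blank must be 35 − 33 = 2.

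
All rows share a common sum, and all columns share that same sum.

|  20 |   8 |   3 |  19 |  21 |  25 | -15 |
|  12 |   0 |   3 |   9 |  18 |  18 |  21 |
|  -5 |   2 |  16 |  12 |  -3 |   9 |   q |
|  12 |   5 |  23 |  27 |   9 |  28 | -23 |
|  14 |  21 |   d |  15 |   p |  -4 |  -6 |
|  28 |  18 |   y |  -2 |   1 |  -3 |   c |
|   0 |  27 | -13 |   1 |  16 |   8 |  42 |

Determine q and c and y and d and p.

Rows 1 and 2 both sum to 81, so that's the common total.
The known cells in column 5 total 62, leaving 81 − 62 = 19 for the blank.
The known cells in row 5 total 59, leaving 81 − 59 = 22 for the blank.
The known cells in row 3 total 31, leaving 81 − 31 = 50 for the blank.
The known cells in column 7 total 69, leaving 81 − 69 = 12 for the blank.
The known cells in row 6 total 54, leaving 81 − 54 = 27 for the blank.

q = 50, c = 12, y = 27, d = 22, p = 19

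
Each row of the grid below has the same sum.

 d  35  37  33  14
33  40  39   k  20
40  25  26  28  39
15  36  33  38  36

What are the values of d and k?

The complete rows each total 158.
Row 1 is missing 158 − 119 = 39 (since 35 + 37 + 33 + 14 = 119).
Row 2 is missing 158 − 132 = 26 (since 33 + 40 + 39 + 20 = 132).

d = 39, k = 26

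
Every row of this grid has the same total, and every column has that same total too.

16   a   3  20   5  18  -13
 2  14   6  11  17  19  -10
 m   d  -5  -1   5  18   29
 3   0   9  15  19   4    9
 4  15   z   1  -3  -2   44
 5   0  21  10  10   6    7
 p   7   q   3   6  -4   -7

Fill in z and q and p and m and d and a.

z = 0, q = 25, p = 29, m = 0, d = 13, a = 10

Rows 2 and 4 both sum to 59, so that's the common total.
Row 1: 16 + 3 + 20 + 5 + 18 − 13 = 49, so its missing entry is 59 − 49 = 10.
Column 2: 10 + 14 + 0 + 15 + 0 + 7 = 46, so its missing entry is 59 − 46 = 13.
Row 3: 13 − 5 − 1 + 5 + 18 + 29 = 59, so its missing entry is 59 − 59 = 0.
Row 5: 4 + 15 + 1 − 3 − 2 + 44 = 59, so its missing entry is 59 − 59 = 0.
Column 3: 3 + 6 − 5 + 9 + 0 + 21 = 34, so its missing entry is 59 − 34 = 25.
Row 7: 7 + 25 + 3 + 6 − 4 − 7 = 30, so its missing entry is 59 − 30 = 29.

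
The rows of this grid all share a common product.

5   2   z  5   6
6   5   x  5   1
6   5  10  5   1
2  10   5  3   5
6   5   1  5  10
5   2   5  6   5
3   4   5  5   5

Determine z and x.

z = 5, x = 10

Rows 5 and 6 each multiply to 1500, so every row has product 1500.
Row 1: 5×2×5×6 = 300, so the missing entry is 1500 ÷ 300 = 5.
Row 2: 6×5×5×1 = 150, so the missing entry is 1500 ÷ 150 = 10.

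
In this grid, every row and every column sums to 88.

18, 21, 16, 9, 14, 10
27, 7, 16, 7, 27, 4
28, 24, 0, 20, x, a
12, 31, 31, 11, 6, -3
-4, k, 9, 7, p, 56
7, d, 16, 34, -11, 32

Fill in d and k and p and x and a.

Row 6 has 7 + 16 + 34 − 11 + 32 = 78; the blank must be 88 − 78 = 10.
Column 6 has 10 + 4 − 3 + 56 + 32 = 99; the blank must be 88 − 99 = -11.
Row 3 has 28 + 24 + 0 + 20 − 11 = 61; the blank must be 88 − 61 = 27.
Column 5 has 14 + 27 + 27 + 6 − 11 = 63; the blank must be 88 − 63 = 25.
Row 5 has -4 + 9 + 7 + 25 + 56 = 93; the blank must be 88 − 93 = -5.

d = 10, k = -5, p = 25, x = 27, a = -11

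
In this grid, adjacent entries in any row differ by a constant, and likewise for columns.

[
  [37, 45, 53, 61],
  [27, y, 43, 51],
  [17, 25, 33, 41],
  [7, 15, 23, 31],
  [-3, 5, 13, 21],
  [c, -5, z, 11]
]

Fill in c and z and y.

c = -13, z = 3, y = 35

Along each row the entries change by 8 per step; down each column they change by -10.
Row 6: from -5 at column 2, stepping by 8 to column 1 gives -13.
Row 6: from -5 at column 2, stepping by 8 to column 3 gives 3.
Row 2: from 27 at column 1, stepping by 8 to column 2 gives 35.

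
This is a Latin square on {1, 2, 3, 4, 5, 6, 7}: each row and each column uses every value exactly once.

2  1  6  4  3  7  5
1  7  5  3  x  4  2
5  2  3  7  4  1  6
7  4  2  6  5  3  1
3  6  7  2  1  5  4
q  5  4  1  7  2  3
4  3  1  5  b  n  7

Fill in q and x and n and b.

q = 6, x = 6, n = 6, b = 2

Cell (7,6): column 6 already has {1, 2, 3, 4, 5, 7} → 6.
For row 6, column 1: row 6 already has {1, 2, 3, 4, 5, 7}; that leaves 6.
For row 7, column 5: row 7 already has {1, 3, 4, 5, 6, 7}; that leaves 2.
At (row 2, col 5): row 2 already has {1, 2, 3, 4, 5, 7}, so the value is 6.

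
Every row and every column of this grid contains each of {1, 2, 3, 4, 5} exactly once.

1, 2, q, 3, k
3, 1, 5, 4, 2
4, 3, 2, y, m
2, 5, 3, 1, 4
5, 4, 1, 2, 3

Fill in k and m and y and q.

k = 5, m = 1, y = 5, q = 4

At (row 3, col 4): column 4 already has {1, 2, 3, 4}, so the value is 5.
For row 3, column 5: row 3 already has {2, 3, 4, 5}; that leaves 1.
Cell (1,5): column 5 already has {1, 2, 3, 4} → 5.
At (row 1, col 3): row 1 already has {1, 2, 3, 5}, so the value is 4.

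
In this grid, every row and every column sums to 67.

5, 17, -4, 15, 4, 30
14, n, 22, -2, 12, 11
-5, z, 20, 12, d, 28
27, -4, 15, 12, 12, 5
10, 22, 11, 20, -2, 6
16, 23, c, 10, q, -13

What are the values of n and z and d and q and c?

n = 10, z = -1, d = 13, q = 28, c = 3

The known cells in row 2 total 57, leaving 67 − 57 = 10 for the blank.
The known cells in column 2 total 68, leaving 67 − 68 = -1 for the blank.
The known cells in row 3 total 54, leaving 67 − 54 = 13 for the blank.
The known cells in column 5 total 39, leaving 67 − 39 = 28 for the blank.
The known cells in row 6 total 64, leaving 67 − 64 = 3 for the blank.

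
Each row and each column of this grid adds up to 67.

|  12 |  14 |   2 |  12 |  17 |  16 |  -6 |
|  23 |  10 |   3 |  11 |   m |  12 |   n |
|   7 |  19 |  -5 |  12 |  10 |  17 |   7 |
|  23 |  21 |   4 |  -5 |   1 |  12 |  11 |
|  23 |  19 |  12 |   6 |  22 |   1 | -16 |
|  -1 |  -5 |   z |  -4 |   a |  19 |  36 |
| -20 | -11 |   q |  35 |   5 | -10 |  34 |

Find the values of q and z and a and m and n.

q = 34, z = 17, a = 5, m = 7, n = 1

The known cells in row 7 total 33, leaving 67 − 33 = 34 for the blank.
The known cells in column 7 total 66, leaving 67 − 66 = 1 for the blank.
The known cells in row 2 total 60, leaving 67 − 60 = 7 for the blank.
The known cells in column 5 total 62, leaving 67 − 62 = 5 for the blank.
The known cells in row 6 total 50, leaving 67 − 50 = 17 for the blank.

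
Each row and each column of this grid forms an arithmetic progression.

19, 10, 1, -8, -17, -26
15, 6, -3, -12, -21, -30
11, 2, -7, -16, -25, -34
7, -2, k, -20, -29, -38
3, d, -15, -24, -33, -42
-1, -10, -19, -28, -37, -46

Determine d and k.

Along each row the entries change by -9 per step; down each column they change by -4.
Row 5: from 3 at column 1, stepping by -9 to column 2 gives -6.
Row 4: from 7 at column 1, stepping by -9 to column 3 gives -11.

d = -6, k = -11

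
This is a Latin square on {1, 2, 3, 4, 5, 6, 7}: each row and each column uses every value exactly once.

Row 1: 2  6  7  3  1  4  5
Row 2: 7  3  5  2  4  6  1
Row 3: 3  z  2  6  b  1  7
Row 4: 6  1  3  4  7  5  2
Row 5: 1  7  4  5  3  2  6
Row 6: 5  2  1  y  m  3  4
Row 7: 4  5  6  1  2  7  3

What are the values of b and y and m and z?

At (row 6, col 4): column 4 already has {1, 2, 3, 4, 5, 6}, so the value is 7.
At (row 6, col 5): row 6 already has {1, 2, 3, 4, 5, 7}, so the value is 6.
Cell (3,2): column 2 already has {1, 2, 3, 5, 6, 7} → 4.
For row 3, column 5: row 3 already has {1, 2, 3, 4, 6, 7}; that leaves 5.

b = 5, y = 7, m = 6, z = 4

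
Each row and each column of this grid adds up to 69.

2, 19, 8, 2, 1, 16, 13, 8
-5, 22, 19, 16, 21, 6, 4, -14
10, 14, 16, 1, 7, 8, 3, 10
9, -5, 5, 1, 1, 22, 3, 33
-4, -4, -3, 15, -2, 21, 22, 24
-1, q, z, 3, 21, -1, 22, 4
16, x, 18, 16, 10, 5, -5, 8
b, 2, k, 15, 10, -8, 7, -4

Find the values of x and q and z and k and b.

Row 7 has 16 + 18 + 16 + 10 + 5 − 5 + 8 = 68; the blank must be 69 − 68 = 1.
Column 1 has 2 − 5 + 10 + 9 − 4 − 1 + 16 = 27; the blank must be 69 − 27 = 42.
Column 2 has 19 + 22 + 14 − 5 − 4 + 1 + 2 = 49; the blank must be 69 − 49 = 20.
Row 8 has 42 + 2 + 15 + 10 − 8 + 7 − 4 = 64; the blank must be 69 − 64 = 5.
Row 6 has -1 + 20 + 3 + 21 − 1 + 22 + 4 = 68; the blank must be 69 − 68 = 1.

x = 1, q = 20, z = 1, k = 5, b = 42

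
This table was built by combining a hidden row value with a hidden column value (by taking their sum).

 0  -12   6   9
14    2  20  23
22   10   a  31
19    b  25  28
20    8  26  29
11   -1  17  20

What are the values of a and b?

The difference between any two rows is the same in every column — this is an addition table with the headers hidden.
Row 3 minus row 1 is 22 − 0 = 22, so its entry in column 3 is 6 + 22 = 28.
Row 4 minus row 1 is 19 − 0 = 19, so its entry in column 2 is -12 + 19 = 7.

a = 28, b = 7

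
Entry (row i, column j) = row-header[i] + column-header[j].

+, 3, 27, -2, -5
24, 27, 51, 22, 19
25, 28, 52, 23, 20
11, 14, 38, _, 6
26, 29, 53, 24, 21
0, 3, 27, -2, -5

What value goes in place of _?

11 + (-2) = 9.

9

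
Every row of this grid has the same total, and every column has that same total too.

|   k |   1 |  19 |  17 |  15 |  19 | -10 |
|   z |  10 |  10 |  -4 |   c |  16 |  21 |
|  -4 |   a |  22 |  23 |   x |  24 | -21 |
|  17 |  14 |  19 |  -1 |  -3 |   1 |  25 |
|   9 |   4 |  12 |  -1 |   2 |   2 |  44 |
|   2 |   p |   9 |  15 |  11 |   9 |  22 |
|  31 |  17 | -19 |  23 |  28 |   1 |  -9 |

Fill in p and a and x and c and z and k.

Rows 4 and 5 both sum to 72, so that's the common total.
Row 1: 1 + 19 + 17 + 15 + 19 − 10 = 61, so its missing entry is 72 − 61 = 11.
Row 6: 2 + 9 + 15 + 11 + 9 + 22 = 68, so its missing entry is 72 − 68 = 4.
Column 2: 1 + 10 + 14 + 4 + 4 + 17 = 50, so its missing entry is 72 − 50 = 22.
Row 3: -4 + 22 + 22 + 23 + 24 − 21 = 66, so its missing entry is 72 − 66 = 6.
Column 5: 15 + 6 − 3 + 2 + 11 + 28 = 59, so its missing entry is 72 − 59 = 13.
Row 2: 10 + 10 − 4 + 13 + 16 + 21 = 66, so its missing entry is 72 − 66 = 6.

p = 4, a = 22, x = 6, c = 13, z = 6, k = 11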